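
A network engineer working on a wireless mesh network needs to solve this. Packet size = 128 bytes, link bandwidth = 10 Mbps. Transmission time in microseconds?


Given: packet = 128 bytes, bandwidth = 10 Mbps
Packet in bits = 128 * 8 = 1024 bits
Bandwidth = 10 * 10^6 = 10000000 bps
Time = 1024 / 10000000 seconds
Time in us = 1024 * 10^6 / 10000000 = 102.4

102.4


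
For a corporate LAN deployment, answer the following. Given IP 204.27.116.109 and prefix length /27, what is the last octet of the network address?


Given: IP = 204.27.116.109, prefix = /27
Subnet mask = 255.255.255.224
Last octet of IP: 109
Last octet of mask: 224
Network last octet = 109 AND 224 = 96

96


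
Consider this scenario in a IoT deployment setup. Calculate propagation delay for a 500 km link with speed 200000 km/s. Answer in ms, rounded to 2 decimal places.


Given: distance = 500 km, speed = 200000 km/s
Delay = distance / speed = 500 / 200000 seconds
Delay in ms = 500 * 1000 / 200000
Delay = 2.5000 ms
Rounded to 2 dp = 2.50 ms

2.50


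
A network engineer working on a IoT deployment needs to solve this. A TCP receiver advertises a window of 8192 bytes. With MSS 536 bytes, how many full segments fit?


Given: RWND = 8192 bytes, MSS = 536 bytes
Full segments = floor(RWND / MSS)
Full segments = floor(8192 / 536)
Full segments = floor(15.2836) = 15

15


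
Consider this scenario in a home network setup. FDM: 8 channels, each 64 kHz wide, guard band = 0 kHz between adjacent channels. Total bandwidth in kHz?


Given: 8 channels, 64 kHz each, guard = 0 kHz
Channel bandwidth = 8 * 64 = 512 kHz
Guard bands = 7 gaps * 0 kHz = 0 kHz
Total = 512 + 0 = 512 kHz

512


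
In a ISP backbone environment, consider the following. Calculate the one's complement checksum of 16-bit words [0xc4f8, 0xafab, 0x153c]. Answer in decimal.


Given words: [0xc4f8, 0xafab, 0x153c]
Step 1: Sum all words
Raw sum = 50424 + 44971 + 5436 = 100831
Step 2: Fold carry: (35295 + 1) = 35296
One's complement = ~35296 & 0xFFFF = 30239

30239


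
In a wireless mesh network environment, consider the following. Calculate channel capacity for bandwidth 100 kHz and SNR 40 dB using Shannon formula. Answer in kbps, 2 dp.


Given: B = 100 kHz, SNR = 40 dB
SNR linear = 10^(40/10) = 10000
1 + SNR = 10001
log2(10001) = 13.2878566418
C = 100 * 1000 * 13.2878566418 = 1328785.6642 bps
C = 1328.785664 kbps -> 1328.79 kbps (2 dp)

1328.79


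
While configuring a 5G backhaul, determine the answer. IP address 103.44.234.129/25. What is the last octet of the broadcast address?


Given: IP = 103.44.234.129, prefix = /25
Host bits = 32 - 25 = 7
Network last octet = 129 AND mask = 128
Host part size = 2^7 - 1 = 127
Broadcast last octet = 128 OR 127 = 255

255


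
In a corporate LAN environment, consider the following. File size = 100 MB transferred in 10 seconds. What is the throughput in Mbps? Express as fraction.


Given: file = 100 MB, time = 10 s
File in Mb = 100 * 8 = 800 Mb
Throughput = 800 / 10 Mbps
Throughput = 80 Mbps

80


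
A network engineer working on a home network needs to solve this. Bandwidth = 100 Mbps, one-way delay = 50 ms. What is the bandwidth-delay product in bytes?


Given: bandwidth = 100 Mbps, delay = 50 ms
BDP in bits = 100 * 10^6 * 50 / 1000
BDP in bits = 5000000
BDP in bytes = 5000000 / 8 = 625000

625000


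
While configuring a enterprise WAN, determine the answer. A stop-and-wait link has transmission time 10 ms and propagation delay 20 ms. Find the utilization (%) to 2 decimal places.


Given: Ttrans = 10 ms, Tprop = 20 ms
RTT = 2 * Tprop = 2 * 20 = 40 ms
U = Ttrans / (Ttrans + RTT)
U = 10 / (10 + 40)
U = 10 / 50 = 0.2
U% = 20.00%

20.00


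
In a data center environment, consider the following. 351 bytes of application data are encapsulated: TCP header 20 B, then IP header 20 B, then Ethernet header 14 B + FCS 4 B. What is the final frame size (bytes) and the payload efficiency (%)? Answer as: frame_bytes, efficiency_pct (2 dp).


TCP segment = 351 + 20 = 371 B
IP packet = 371 + 20 = 391 B
Ethernet frame = 391 + 14 + 4 = 409 B
Efficiency = app / frame = 351 / 409 = 0.858191 = 85.8191% -> 85.82% (2 dp)

409, 85.82


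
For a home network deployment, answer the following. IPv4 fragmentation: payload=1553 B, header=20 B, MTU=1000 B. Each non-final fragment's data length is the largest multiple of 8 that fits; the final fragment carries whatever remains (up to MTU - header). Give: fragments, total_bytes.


Max data per non-final fragment = floor((MTU - header)/8)*8 = floor((1000 - 20)/8)*8 = floor(980/8)*8 = 976 B
Final fragment needs no 8-byte alignment: it can carry up to MTU - header = 980 B
Non-final fragments needed = ceil((payload - 980) / 976) = ceil(573/976) = ceil(0.5871) = 1
Number of fragments = 1 + 1 = 2
Fragment sizes (data): 1 * 976 B + 577 B (last, 577 <= 980 OK)
Total bytes sent = payload + n_frags * header = 1553 + 2*20 = 1553 + 40 = 1593 B

2, 1593


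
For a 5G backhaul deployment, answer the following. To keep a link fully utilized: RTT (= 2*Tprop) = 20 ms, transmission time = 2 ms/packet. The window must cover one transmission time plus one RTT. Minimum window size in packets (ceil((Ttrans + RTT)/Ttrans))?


Given: Ttrans = 2 ms, RTT = 20 ms (= 2 * Tprop, Tprop = 10 ms)
Time until first ACK returns = Ttrans + RTT = 2 + 20 = 22 ms
Need W * Ttrans >= Ttrans + RTT  ->  W >= (Ttrans + RTT) / Ttrans
(Ttrans + RTT) / Ttrans = 22 / 2 = 11
W_min = ceil(11) = 11

11


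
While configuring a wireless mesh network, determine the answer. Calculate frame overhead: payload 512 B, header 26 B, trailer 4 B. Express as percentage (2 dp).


Given: payload = 512 B, header = 26 B, trailer = 4 B
Overhead bytes = header + trailer = 26 + 4 = 30
Total frame = payload + overhead = 512 + 30 = 542
Overhead % = 30 / 542 * 100 = 5.5351% -> 5.54% (2 dp)

5.54


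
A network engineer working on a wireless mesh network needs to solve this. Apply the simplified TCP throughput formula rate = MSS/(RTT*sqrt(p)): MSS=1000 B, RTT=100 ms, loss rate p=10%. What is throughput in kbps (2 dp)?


Given: MSS = 1000 bytes, RTT = 100 ms, loss = 10%
RTT in seconds = 100 / 1000 = 0.1
Loss rate = 10% = 0.1
sqrt(loss) = sqrt(0.1) = 0.316227766017
Throughput (bytes/s) = 1000 / (0.1 * 0.316227766017) = 31622.7766
Throughput (kbps) = 31622.7766 * 8 / 1000 = 252.982213 -> 252.98 kbps (2 dp)

252.98


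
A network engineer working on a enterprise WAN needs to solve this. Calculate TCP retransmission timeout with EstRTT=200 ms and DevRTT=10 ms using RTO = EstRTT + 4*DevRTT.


Given: EstRTT = 200 ms, DevRTT = 10 ms
Timeout = EstRTT + 4 * DevRTT
4 * DevRTT = 4 * 10 = 40
Timeout = 200 + 40 = 240 ms

240


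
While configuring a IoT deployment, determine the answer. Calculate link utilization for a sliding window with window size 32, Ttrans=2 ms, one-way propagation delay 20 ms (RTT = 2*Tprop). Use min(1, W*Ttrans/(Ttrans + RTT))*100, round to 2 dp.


Given: W = 32, Ttrans = 2 ms, RTT = 40 ms (= 2 * Tprop, Tprop = 20 ms)
Cycle time = Ttrans + RTT = 2 + 40 = 42 ms (first packet sent until its ACK returns)
W * Ttrans = 32 * 2 = 64 ms of sending per cycle
W * Ttrans / (Ttrans + RTT) = 64 / 42 = 1.523810
U = min(1, 1.523810) = 1.000000
U% = 100.00%

100.00


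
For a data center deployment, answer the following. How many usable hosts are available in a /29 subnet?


Given: subnet mask /29
Host bits = 32 - 29 = 3
Total addresses = 2^3 = 8
Usable hosts = 8 - 2 (network + broadcast) = 6

6


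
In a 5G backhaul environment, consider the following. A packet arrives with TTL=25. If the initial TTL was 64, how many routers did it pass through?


Given: initial TTL = 64, received TTL = 25
Hops = initial TTL - received TTL
Hops = 64 - 25 = 39

39


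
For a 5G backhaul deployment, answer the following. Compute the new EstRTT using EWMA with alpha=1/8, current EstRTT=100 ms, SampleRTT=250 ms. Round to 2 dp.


Given: EstRTT = 100 ms, SampleRTT = 250 ms, alpha = 1/8
New EstRTT = (1 - alpha) * EstRTT + alpha * SampleRTT
(7/8) * 100 = 87.5
(1/8) * 250 = 31.25
New EstRTT = 87.5 + 31.25 = 118.75 ms -> 118.75 ms (2 dp)

118.75


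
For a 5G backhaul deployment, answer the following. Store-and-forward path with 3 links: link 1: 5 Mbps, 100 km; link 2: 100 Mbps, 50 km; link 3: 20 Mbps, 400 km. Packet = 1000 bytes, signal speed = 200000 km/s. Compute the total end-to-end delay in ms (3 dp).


Packet = 1000 bytes = 8000 bits. Store-and-forward: sum (t_trans + t_prop) per link.
Link 1: t_trans = 8000/(5*10^6) s = 1.6000 ms; t_prop = 100/200000 s = 0.5000 ms; subtotal = 2.1000 ms
Link 2: t_trans = 8000/(100*10^6) s = 0.0800 ms; t_prop = 50/200000 s = 0.2500 ms; subtotal = 0.3300 ms
Link 3: t_trans = 8000/(20*10^6) s = 0.4000 ms; t_prop = 400/200000 s = 2.0000 ms; subtotal = 2.4000 ms
End-to-end = 2.1000 + 0.3300 + 2.4000 = 4.8300 ms -> 4.830 ms (3 dp)

4.830


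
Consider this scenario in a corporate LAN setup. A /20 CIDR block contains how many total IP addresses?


Given: CIDR prefix /20
Host bits = 32 - 20 = 12
Total addresses = 2^12 = 4096

4096


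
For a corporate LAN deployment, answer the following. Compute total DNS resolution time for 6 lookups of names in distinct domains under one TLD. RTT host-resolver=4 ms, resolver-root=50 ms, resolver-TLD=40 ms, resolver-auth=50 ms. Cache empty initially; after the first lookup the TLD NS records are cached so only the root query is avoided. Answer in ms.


Lookup 1 (cold cache): local + root + TLD + auth = 4 + 50 + 40 + 50 = 144 ms
Lookups 2..6 (TLD NS cached -> skip root; new domain -> still ask TLD and auth): local + TLD + auth = 4 + 40 + 50 = 94 ms each
Remaining 5 lookups: 5 * 94 = 470 ms
Total = 144 + 470 = 614 ms

614


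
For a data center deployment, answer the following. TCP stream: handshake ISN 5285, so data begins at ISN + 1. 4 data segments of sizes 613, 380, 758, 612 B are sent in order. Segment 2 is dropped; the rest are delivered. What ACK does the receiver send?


SYN uses sequence number 5285; first data byte = ISN + 1 = 5286.
Segment 1: SEQ = 5286, len = 613 B, covers [5286, 5898]
Segment 2: SEQ = 5899, len = 380 B, covers [5899, 6278] [LOST]
Segment 3: SEQ = 6279, len = 758 B, covers [6279, 7036]
Segment 4: SEQ = 7037, len = 612 B, covers [7037, 7648]
In-order data received: bytes [5286, 5898] (segments 1..1).
Segment 2 missing -> gap begins at byte 5899; later segments buffered out of order.
Cumulative ACK = next expected in-order byte = 5286 + 613 = 5899

5899


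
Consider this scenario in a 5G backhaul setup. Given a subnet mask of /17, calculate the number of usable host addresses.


Given: subnet mask /17
Host bits = 32 - 17 = 15
Total addresses = 2^15 = 32768
Usable hosts = 32768 - 2 (network + broadcast) = 32766

32766


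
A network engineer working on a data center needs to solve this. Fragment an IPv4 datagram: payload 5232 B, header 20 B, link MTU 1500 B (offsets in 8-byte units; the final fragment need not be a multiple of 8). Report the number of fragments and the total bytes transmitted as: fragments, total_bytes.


Max data per non-final fragment = floor((MTU - header)/8)*8 = floor((1500 - 20)/8)*8 = floor(1480/8)*8 = 1480 B
Final fragment needs no 8-byte alignment: it can carry up to MTU - header = 1480 B
Non-final fragments needed = ceil((payload - 1480) / 1480) = ceil(3752/1480) = ceil(2.5351) = 3
Number of fragments = 3 + 1 = 4
Fragment sizes (data): 3 * 1480 B + 792 B (last, 792 <= 1480 OK)
Total bytes sent = payload + n_frags * header = 5232 + 4*20 = 5232 + 80 = 5312 B

4, 5312


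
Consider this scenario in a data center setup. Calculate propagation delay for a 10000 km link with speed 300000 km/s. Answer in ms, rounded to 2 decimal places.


Given: distance = 10000 km, speed = 300000 km/s
Delay = distance / speed = 10000 / 300000 seconds
Delay in ms = 10000 * 1000 / 300000
Delay = 33.3333 ms
Rounded to 2 dp = 33.33 ms

33.33


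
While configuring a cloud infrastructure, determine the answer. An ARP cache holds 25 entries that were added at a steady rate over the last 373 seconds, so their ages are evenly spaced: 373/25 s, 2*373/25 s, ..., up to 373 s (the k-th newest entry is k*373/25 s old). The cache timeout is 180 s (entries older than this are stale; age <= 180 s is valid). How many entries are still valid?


Ages are k * 373/25 s for k = 1..25 (spacing = 14.9200 s).
Entry k is valid iff k * 373/25 <= 180 iff k <= 25 * 180 / 373 = 12.0643
n_valid = floor(12.0643) = 12
(n_stale = 25 - 12 = 13)

12


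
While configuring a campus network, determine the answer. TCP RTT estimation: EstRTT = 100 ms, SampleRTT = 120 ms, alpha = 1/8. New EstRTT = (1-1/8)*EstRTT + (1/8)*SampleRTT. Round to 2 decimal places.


Given: EstRTT = 100 ms, SampleRTT = 120 ms, alpha = 1/8
New EstRTT = (1 - alpha) * EstRTT + alpha * SampleRTT
(7/8) * 100 = 87.5
(1/8) * 120 = 15
New EstRTT = 87.5 + 15 = 102.5 ms -> 102.50 ms (2 dp)

102.50


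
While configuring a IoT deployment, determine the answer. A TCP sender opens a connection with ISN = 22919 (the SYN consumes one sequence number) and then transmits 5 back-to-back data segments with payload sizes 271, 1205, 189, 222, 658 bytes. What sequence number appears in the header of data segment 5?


The SYN occupies sequence number ISN = 22919, so the first data byte is ISN + 1 = 22920.
SEQ of data segment i = (ISN + 1) + sum of payload sizes of segments 1..i-1.
Segment 1: SEQ = 22920, payload = 271 bytes
Segment 2: SEQ = 23191, payload = 1205 bytes
Segment 3: SEQ = 24396, payload = 189 bytes
Segment 4: SEQ = 24585, payload = 222 bytes
Segment 5: SEQ = 24807, payload = 658 bytes
SEQ of segment 5 = 22920 + 271 + 1205 + 189 + 222 = 24807

24807


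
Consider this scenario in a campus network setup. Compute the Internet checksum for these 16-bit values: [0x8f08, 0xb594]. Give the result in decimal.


Given words: [0x8f08, 0xb594]
Step 1: Sum all words
Raw sum = 36616 + 46484 = 83100
Step 2: Fold carry: (17564 + 1) = 17565
One's complement = ~17565 & 0xFFFF = 47970

47970


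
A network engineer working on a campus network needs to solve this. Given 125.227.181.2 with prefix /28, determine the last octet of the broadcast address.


Given: IP = 125.227.181.2, prefix = /28
Host bits = 32 - 28 = 4
Network last octet = 2 AND mask = 0
Host part size = 2^4 - 1 = 15
Broadcast last octet = 0 OR 15 = 15

15


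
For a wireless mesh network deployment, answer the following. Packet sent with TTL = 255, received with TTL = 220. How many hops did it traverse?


Given: initial TTL = 255, received TTL = 220
Hops = initial TTL - received TTL
Hops = 255 - 220 = 35

35


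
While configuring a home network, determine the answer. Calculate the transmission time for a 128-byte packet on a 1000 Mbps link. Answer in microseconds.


Given: packet = 128 bytes, bandwidth = 1000 Mbps
Packet in bits = 128 * 8 = 1024 bits
Bandwidth = 1000 * 10^6 = 1000000000 bps
Time = 1024 / 1000000000 seconds
Time in us = 1024 * 10^6 / 1000000000 = 1.024

1.024


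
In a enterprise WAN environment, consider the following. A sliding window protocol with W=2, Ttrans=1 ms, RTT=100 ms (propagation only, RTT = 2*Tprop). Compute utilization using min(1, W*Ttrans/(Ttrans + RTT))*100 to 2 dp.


Given: W = 2, Ttrans = 1 ms, RTT = 100 ms (= 2 * Tprop, Tprop = 50 ms)
Cycle time = Ttrans + RTT = 1 + 100 = 101 ms (first packet sent until its ACK returns)
W * Ttrans = 2 * 1 = 2 ms of sending per cycle
W * Ttrans / (Ttrans + RTT) = 2 / 101 = 0.019802
U = min(1, 0.019802) = 0.019802
U% = 1.98%

1.98


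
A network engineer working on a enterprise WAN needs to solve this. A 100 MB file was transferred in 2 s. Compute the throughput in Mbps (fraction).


Given: file = 100 MB, time = 2 s
File in Mb = 100 * 8 = 800 Mb
Throughput = 800 / 2 Mbps
Throughput = 400 Mbps

400


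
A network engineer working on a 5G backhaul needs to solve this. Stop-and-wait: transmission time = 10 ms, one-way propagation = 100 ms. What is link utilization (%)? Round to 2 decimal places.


Given: Ttrans = 10 ms, Tprop = 100 ms
RTT = 2 * Tprop = 2 * 100 = 200 ms
U = Ttrans / (Ttrans + RTT)
U = 10 / (10 + 200)
U = 10 / 210 = 0.047619
U% = 4.76%

4.76


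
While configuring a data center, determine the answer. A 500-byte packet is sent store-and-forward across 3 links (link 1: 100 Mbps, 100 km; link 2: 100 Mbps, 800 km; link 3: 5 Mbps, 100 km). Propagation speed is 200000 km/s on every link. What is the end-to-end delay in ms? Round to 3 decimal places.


Packet = 500 bytes = 4000 bits. Store-and-forward: sum (t_trans + t_prop) per link.
Link 1: t_trans = 4000/(100*10^6) s = 0.0400 ms; t_prop = 100/200000 s = 0.5000 ms; subtotal = 0.5400 ms
Link 2: t_trans = 4000/(100*10^6) s = 0.0400 ms; t_prop = 800/200000 s = 4.0000 ms; subtotal = 4.0400 ms
Link 3: t_trans = 4000/(5*10^6) s = 0.8000 ms; t_prop = 100/200000 s = 0.5000 ms; subtotal = 1.3000 ms
End-to-end = 0.5400 + 4.0400 + 1.3000 = 5.8800 ms -> 5.880 ms (3 dp)

5.880


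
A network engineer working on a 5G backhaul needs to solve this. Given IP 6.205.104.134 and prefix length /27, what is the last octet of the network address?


Given: IP = 6.205.104.134, prefix = /27
Subnet mask = 255.255.255.224
Last octet of IP: 134
Last octet of mask: 224
Network last octet = 134 AND 224 = 128

128


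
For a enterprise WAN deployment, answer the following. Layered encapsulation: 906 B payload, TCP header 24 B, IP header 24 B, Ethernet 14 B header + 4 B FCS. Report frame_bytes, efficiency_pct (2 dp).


TCP segment = 906 + 24 = 930 B
IP packet = 930 + 24 = 954 B
Ethernet frame = 954 + 14 + 4 = 972 B
Efficiency = app / frame = 906 / 972 = 0.932099 = 93.2099% -> 93.21% (2 dp)

972, 93.21


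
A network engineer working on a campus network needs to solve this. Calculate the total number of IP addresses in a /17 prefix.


Given: CIDR prefix /17
Host bits = 32 - 17 = 15
Total addresses = 2^15 = 32768

32768


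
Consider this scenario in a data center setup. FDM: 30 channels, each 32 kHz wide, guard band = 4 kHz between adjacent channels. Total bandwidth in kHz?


Given: 30 channels, 32 kHz each, guard = 4 kHz
Channel bandwidth = 30 * 32 = 960 kHz
Guard bands = 29 gaps * 4 kHz = 116 kHz
Total = 960 + 116 = 1076 kHz

1076


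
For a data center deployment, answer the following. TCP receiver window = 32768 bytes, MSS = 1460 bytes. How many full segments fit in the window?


Given: RWND = 32768 bytes, MSS = 1460 bytes
Full segments = floor(RWND / MSS)
Full segments = floor(32768 / 1460)
Full segments = floor(22.4438) = 22

22


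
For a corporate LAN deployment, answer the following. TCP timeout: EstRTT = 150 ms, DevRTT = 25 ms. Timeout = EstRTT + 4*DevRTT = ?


Given: EstRTT = 150 ms, DevRTT = 25 ms
Timeout = EstRTT + 4 * DevRTT
4 * DevRTT = 4 * 25 = 100
Timeout = 150 + 100 = 250 ms

250


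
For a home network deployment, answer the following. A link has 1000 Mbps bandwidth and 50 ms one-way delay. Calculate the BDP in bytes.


Given: bandwidth = 1000 Mbps, delay = 50 ms
BDP in bits = 1000 * 10^6 * 50 / 1000
BDP in bits = 50000000
BDP in bytes = 50000000 / 8 = 6250000

6250000


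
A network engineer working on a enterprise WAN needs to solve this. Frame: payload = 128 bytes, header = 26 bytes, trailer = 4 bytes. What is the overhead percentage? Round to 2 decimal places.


Given: payload = 128 B, header = 26 B, trailer = 4 B
Overhead bytes = header + trailer = 26 + 4 = 30
Total frame = payload + overhead = 128 + 30 = 158
Overhead % = 30 / 158 * 100 = 18.9873% -> 18.99% (2 dp)

18.99


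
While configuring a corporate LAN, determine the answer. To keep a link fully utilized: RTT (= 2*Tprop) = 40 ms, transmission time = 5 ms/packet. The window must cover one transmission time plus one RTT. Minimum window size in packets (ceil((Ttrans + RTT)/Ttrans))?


Given: Ttrans = 5 ms, RTT = 40 ms (= 2 * Tprop, Tprop = 20 ms)
Time until first ACK returns = Ttrans + RTT = 5 + 40 = 45 ms
Need W * Ttrans >= Ttrans + RTT  ->  W >= (Ttrans + RTT) / Ttrans
(Ttrans + RTT) / Ttrans = 45 / 5 = 9
W_min = ceil(9) = 9

9


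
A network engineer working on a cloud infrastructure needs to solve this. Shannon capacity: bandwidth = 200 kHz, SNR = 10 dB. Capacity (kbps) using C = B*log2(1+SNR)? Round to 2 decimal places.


Given: B = 200 kHz, SNR = 10 dB
SNR linear = 10^(10/10) = 10
1 + SNR = 11
log2(11) = 3.4594316186
C = 200 * 1000 * 3.4594316186 = 691886.3237 bps
C = 691.886324 kbps -> 691.89 kbps (2 dp)

691.89


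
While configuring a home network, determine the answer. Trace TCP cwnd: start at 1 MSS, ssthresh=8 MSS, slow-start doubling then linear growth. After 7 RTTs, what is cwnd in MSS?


RTT 0: cwnd = 1 MSS (initial)
RTT 1: cwnd = 2 MSS (slow start, doubled)
RTT 2: cwnd = 4 MSS (slow start, doubled)
RTT 3: cwnd = 8 MSS (slow start, doubled)
RTT 4: cwnd = 9 MSS (congestion avoidance, +1)
RTT 5: cwnd = 10 MSS (congestion avoidance, +1)
RTT 6: cwnd = 11 MSS (congestion avoidance, +1)
RTT 7: cwnd = 12 MSS (congestion avoidance, +1)

12


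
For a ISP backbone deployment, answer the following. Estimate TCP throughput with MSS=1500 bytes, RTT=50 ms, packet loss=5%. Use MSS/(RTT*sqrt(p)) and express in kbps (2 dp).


Given: MSS = 1500 bytes, RTT = 50 ms, loss = 5%
RTT in seconds = 50 / 1000 = 0.05
Loss rate = 5% = 0.05
sqrt(loss) = sqrt(0.05) = 0.223606797750
Throughput (bytes/s) = 1500 / (0.05 * 0.223606797750) = 134164.0786
Throughput (kbps) = 134164.0786 * 8 / 1000 = 1073.312629 -> 1073.31 kbps (2 dp)

1073.31


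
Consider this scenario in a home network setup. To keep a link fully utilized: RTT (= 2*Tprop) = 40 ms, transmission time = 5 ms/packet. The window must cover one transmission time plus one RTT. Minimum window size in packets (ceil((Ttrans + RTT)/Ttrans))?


Given: Ttrans = 5 ms, RTT = 40 ms (= 2 * Tprop, Tprop = 20 ms)
Time until first ACK returns = Ttrans + RTT = 5 + 40 = 45 ms
Need W * Ttrans >= Ttrans + RTT  ->  W >= (Ttrans + RTT) / Ttrans
(Ttrans + RTT) / Ttrans = 45 / 5 = 9
W_min = ceil(9) = 9

9


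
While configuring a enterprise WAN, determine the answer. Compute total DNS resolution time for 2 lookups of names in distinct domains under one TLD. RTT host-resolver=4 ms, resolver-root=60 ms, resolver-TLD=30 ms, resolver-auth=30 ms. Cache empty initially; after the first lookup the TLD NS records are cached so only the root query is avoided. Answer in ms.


Lookup 1 (cold cache): local + root + TLD + auth = 4 + 60 + 30 + 30 = 124 ms
Lookups 2..2 (TLD NS cached -> skip root; new domain -> still ask TLD and auth): local + TLD + auth = 4 + 30 + 30 = 64 ms each
Remaining 1 lookups: 1 * 64 = 64 ms
Total = 124 + 64 = 188 ms

188


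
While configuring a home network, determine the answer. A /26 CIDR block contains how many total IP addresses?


Given: CIDR prefix /26
Host bits = 32 - 26 = 6
Total addresses = 2^6 = 64

64


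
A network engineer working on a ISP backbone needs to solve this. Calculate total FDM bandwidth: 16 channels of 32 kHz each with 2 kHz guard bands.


Given: 16 channels, 32 kHz each, guard = 2 kHz
Channel bandwidth = 16 * 32 = 512 kHz
Guard bands = 15 gaps * 2 kHz = 30 kHz
Total = 512 + 30 = 542 kHz

542


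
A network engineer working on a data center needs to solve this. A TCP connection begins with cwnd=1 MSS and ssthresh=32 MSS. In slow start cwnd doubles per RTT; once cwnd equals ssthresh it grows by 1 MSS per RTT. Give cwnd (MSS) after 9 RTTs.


RTT 0: cwnd = 1 MSS (initial)
RTT 1: cwnd = 2 MSS (slow start, doubled)
RTT 2: cwnd = 4 MSS (slow start, doubled)
RTT 3: cwnd = 8 MSS (slow start, doubled)
RTT 4: cwnd = 16 MSS (slow start, doubled)
RTT 5: cwnd = 32 MSS (slow start, doubled)
RTT 6: cwnd = 33 MSS (congestion avoidance, +1)
RTT 7: cwnd = 34 MSS (congestion avoidance, +1)
RTT 8: cwnd = 35 MSS (congestion avoidance, +1)
RTT 9: cwnd = 36 MSS (congestion avoidance, +1)

36


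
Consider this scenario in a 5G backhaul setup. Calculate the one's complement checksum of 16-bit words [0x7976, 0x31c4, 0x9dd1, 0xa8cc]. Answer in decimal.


Given words: [0x7976, 0x31c4, 0x9dd1, 0xa8cc]
Step 1: Sum all words
Raw sum = 31094 + 12740 + 40401 + 43212 = 127447
Step 2: Fold carry: (61911 + 1) = 61912
One's complement = ~61912 & 0xFFFF = 3623

3623


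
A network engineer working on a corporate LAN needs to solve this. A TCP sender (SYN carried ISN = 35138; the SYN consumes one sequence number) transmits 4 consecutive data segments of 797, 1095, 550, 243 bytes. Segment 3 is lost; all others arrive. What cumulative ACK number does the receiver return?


SYN uses sequence number 35138; first data byte = ISN + 1 = 35139.
Segment 1: SEQ = 35139, len = 797 B, covers [35139, 35935]
Segment 2: SEQ = 35936, len = 1095 B, covers [35936, 37030]
Segment 3: SEQ = 37031, len = 550 B, covers [37031, 37580] [LOST]
Segment 4: SEQ = 37581, len = 243 B, covers [37581, 37823]
In-order data received: bytes [35139, 37030] (segments 1..2).
Segment 3 missing -> gap begins at byte 37031; later segments buffered out of order.
Cumulative ACK = next expected in-order byte = 35139 + 797 + 1095 = 37031

37031


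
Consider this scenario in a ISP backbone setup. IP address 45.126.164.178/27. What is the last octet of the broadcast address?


Given: IP = 45.126.164.178, prefix = /27
Host bits = 32 - 27 = 5
Network last octet = 178 AND mask = 160
Host part size = 2^5 - 1 = 31
Broadcast last octet = 160 OR 31 = 191

191


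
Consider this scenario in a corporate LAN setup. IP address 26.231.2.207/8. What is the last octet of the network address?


Given: IP = 26.231.2.207, prefix = /8
Subnet mask = 255.0.0.0
Last octet of IP: 207
Last octet of mask: 0
Network last octet = 207 AND 0 = 0

0


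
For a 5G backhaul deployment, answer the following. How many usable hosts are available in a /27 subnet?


Given: subnet mask /27
Host bits = 32 - 27 = 5
Total addresses = 2^5 = 32
Usable hosts = 32 - 2 (network + broadcast) = 30

30


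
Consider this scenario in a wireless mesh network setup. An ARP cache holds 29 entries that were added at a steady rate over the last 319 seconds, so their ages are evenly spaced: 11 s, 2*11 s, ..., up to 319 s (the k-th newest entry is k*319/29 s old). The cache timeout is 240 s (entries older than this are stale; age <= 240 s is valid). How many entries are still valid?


Ages are k * 319/29 s for k = 1..29 (spacing = 11.0000 s).
Entry k is valid iff k * 319/29 <= 240 iff k <= 29 * 240 / 319 = 21.8182
n_valid = floor(21.8182) = 21
(n_stale = 29 - 21 = 8)

21


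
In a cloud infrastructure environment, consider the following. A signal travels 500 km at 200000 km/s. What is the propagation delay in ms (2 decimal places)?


Given: distance = 500 km, speed = 200000 km/s
Delay = distance / speed = 500 / 200000 seconds
Delay in ms = 500 * 1000 / 200000
Delay = 2.5000 ms
Rounded to 2 dp = 2.50 ms

2.50


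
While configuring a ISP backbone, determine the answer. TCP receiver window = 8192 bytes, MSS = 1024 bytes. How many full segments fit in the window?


Given: RWND = 8192 bytes, MSS = 1024 bytes
Full segments = floor(RWND / MSS)
Full segments = floor(8192 / 1024)
Full segments = floor(8.0) = 8

8


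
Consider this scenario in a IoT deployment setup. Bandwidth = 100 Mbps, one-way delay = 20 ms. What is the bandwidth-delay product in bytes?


Given: bandwidth = 100 Mbps, delay = 20 ms
BDP in bits = 100 * 10^6 * 20 / 1000
BDP in bits = 2000000
BDP in bytes = 2000000 / 8 = 250000

250000


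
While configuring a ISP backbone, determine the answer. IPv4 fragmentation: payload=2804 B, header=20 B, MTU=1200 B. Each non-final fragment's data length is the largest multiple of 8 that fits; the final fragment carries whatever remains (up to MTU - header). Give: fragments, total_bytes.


Max data per non-final fragment = floor((MTU - header)/8)*8 = floor((1200 - 20)/8)*8 = floor(1180/8)*8 = 1176 B
Final fragment needs no 8-byte alignment: it can carry up to MTU - header = 1180 B
Non-final fragments needed = ceil((payload - 1180) / 1176) = ceil(1624/1176) = ceil(1.3810) = 2
Number of fragments = 2 + 1 = 3
Fragment sizes (data): 2 * 1176 B + 452 B (last, 452 <= 1180 OK)
Total bytes sent = payload + n_frags * header = 2804 + 3*20 = 2804 + 60 = 2864 B

3, 2864


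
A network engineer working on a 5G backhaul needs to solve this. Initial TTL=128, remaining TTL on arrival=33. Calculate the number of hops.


Given: initial TTL = 128, received TTL = 33
Hops = initial TTL - received TTL
Hops = 128 - 33 = 95

95


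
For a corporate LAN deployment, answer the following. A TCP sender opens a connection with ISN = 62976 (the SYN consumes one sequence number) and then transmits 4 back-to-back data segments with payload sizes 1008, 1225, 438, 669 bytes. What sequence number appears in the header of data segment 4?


The SYN occupies sequence number ISN = 62976, so the first data byte is ISN + 1 = 62977.
SEQ of data segment i = (ISN + 1) + sum of payload sizes of segments 1..i-1.
Segment 1: SEQ = 62977, payload = 1008 bytes
Segment 2: SEQ = 63985, payload = 1225 bytes
Segment 3: SEQ = 65210, payload = 438 bytes
Segment 4: SEQ = 65648, payload = 669 bytes
SEQ of segment 4 = 62977 + 1008 + 1225 + 438 = 65648

65648


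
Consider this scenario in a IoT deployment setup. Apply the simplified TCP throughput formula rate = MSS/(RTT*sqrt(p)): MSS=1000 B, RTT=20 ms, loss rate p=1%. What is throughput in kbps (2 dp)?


Given: MSS = 1000 bytes, RTT = 20 ms, loss = 1%
RTT in seconds = 20 / 1000 = 0.02
Loss rate = 1% = 0.01
sqrt(loss) = sqrt(0.01) = 0.1
Throughput (bytes/s) = 1000 / (0.02 * 0.1) = 500000.0000
Throughput (kbps) = 500000.0000 * 8 / 1000 = 4000.000000 -> 4000.00 kbps (2 dp)

4000.00


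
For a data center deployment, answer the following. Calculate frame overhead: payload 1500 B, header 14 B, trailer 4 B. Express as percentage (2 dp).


Given: payload = 1500 B, header = 14 B, trailer = 4 B
Overhead bytes = header + trailer = 14 + 4 = 18
Total frame = payload + overhead = 1500 + 18 = 1518
Overhead % = 18 / 1518 * 100 = 1.1858% -> 1.19% (2 dp)

1.19


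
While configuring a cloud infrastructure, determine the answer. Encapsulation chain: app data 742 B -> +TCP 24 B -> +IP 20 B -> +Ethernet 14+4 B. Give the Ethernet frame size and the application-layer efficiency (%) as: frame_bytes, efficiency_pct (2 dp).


TCP segment = 742 + 24 = 766 B
IP packet = 766 + 20 = 786 B
Ethernet frame = 786 + 14 + 4 = 804 B
Efficiency = app / frame = 742 / 804 = 0.922886 = 92.2886% -> 92.29% (2 dp)

804, 92.29


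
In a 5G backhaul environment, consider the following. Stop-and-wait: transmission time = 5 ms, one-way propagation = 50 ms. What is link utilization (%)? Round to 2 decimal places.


Given: Ttrans = 5 ms, Tprop = 50 ms
RTT = 2 * Tprop = 2 * 50 = 100 ms
U = Ttrans / (Ttrans + RTT)
U = 5 / (5 + 100)
U = 5 / 105 = 0.047619
U% = 4.76%

4.76


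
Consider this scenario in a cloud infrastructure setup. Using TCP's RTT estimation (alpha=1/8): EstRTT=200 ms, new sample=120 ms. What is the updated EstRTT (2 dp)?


Given: EstRTT = 200 ms, SampleRTT = 120 ms, alpha = 1/8
New EstRTT = (1 - alpha) * EstRTT + alpha * SampleRTT
(7/8) * 200 = 175
(1/8) * 120 = 15
New EstRTT = 175 + 15 = 190 ms -> 190.00 ms (2 dp)

190.00


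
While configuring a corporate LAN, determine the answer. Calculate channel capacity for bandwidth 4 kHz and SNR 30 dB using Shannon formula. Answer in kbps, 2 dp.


Given: B = 4 kHz, SNR = 30 dB
SNR linear = 10^(30/10) = 1000
1 + SNR = 1001
log2(1001) = 9.9672262588
C = 4 * 1000 * 9.9672262588 = 39868.9050 bps
C = 39.868905 kbps -> 39.87 kbps (2 dp)

39.87


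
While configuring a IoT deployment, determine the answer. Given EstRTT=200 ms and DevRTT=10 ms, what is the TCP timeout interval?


Given: EstRTT = 200 ms, DevRTT = 10 ms
Timeout = EstRTT + 4 * DevRTT
4 * DevRTT = 4 * 10 = 40
Timeout = 200 + 40 = 240 ms

240


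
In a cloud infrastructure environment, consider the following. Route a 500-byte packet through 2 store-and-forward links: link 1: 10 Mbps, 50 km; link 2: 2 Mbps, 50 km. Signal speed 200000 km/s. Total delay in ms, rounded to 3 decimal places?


Packet = 500 bytes = 4000 bits. Store-and-forward: sum (t_trans + t_prop) per link.
Link 1: t_trans = 4000/(10*10^6) s = 0.4000 ms; t_prop = 50/200000 s = 0.2500 ms; subtotal = 0.6500 ms
Link 2: t_trans = 4000/(2*10^6) s = 2.0000 ms; t_prop = 50/200000 s = 0.2500 ms; subtotal = 2.2500 ms
End-to-end = 0.6500 + 2.2500 = 2.9000 ms -> 2.900 ms (3 dp)

2.900


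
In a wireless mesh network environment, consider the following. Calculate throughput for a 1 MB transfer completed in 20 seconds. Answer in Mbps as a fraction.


Given: file = 1 MB, time = 20 s
File in Mb = 1 * 8 = 8 Mb
Throughput = 8 / 20 Mbps
Throughput = 2/5 Mbps

2/5


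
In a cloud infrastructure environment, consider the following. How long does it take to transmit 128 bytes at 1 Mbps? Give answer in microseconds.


Given: packet = 128 bytes, bandwidth = 1 Mbps
Packet in bits = 128 * 8 = 1024 bits
Bandwidth = 1 * 10^6 = 1000000 bps
Time = 1024 / 1000000 seconds
Time in us = 1024 * 10^6 / 1000000 = 1024

1024


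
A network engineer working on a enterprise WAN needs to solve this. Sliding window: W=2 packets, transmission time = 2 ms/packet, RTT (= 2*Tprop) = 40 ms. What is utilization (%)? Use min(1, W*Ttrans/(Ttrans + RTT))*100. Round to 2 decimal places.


Given: W = 2, Ttrans = 2 ms, RTT = 40 ms (= 2 * Tprop, Tprop = 20 ms)
Cycle time = Ttrans + RTT = 2 + 40 = 42 ms (first packet sent until its ACK returns)
W * Ttrans = 2 * 2 = 4 ms of sending per cycle
W * Ttrans / (Ttrans + RTT) = 4 / 42 = 0.095238
U = min(1, 0.095238) = 0.095238
U% = 9.52%

9.52


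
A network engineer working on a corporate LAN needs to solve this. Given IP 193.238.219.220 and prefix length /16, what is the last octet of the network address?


Given: IP = 193.238.219.220, prefix = /16
Subnet mask = 255.255.0.0
Last octet of IP: 220
Last octet of mask: 0
Network last octet = 220 AND 0 = 0

0


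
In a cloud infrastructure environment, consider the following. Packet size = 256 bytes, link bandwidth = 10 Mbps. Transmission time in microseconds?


Given: packet = 256 bytes, bandwidth = 10 Mbps
Packet in bits = 256 * 8 = 2048 bits
Bandwidth = 10 * 10^6 = 10000000 bps
Time = 2048 / 10000000 seconds
Time in us = 2048 * 10^6 / 10000000 = 204.8

204.8


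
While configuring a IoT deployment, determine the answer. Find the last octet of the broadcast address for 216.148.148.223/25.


Given: IP = 216.148.148.223, prefix = /25
Host bits = 32 - 25 = 7
Network last octet = 223 AND mask = 128
Host part size = 2^7 - 1 = 127
Broadcast last octet = 128 OR 127 = 255

255


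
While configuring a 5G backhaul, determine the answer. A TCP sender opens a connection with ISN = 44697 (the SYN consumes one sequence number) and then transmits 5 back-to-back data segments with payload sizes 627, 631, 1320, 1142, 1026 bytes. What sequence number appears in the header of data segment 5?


The SYN occupies sequence number ISN = 44697, so the first data byte is ISN + 1 = 44698.
SEQ of data segment i = (ISN + 1) + sum of payload sizes of segments 1..i-1.
Segment 1: SEQ = 44698, payload = 627 bytes
Segment 2: SEQ = 45325, payload = 631 bytes
Segment 3: SEQ = 45956, payload = 1320 bytes
Segment 4: SEQ = 47276, payload = 1142 bytes
Segment 5: SEQ = 48418, payload = 1026 bytes
SEQ of segment 5 = 44698 + 627 + 631 + 1320 + 1142 = 48418

48418


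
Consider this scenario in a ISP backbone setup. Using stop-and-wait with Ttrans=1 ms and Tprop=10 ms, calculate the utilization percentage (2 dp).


Given: Ttrans = 1 ms, Tprop = 10 ms
RTT = 2 * Tprop = 2 * 10 = 20 ms
U = Ttrans / (Ttrans + RTT)
U = 1 / (1 + 20)
U = 1 / 21 = 0.047619
U% = 4.76%

4.76


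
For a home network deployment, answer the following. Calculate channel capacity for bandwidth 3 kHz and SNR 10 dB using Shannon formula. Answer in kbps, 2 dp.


Given: B = 3 kHz, SNR = 10 dB
SNR linear = 10^(10/10) = 10
1 + SNR = 11
log2(11) = 3.4594316186
C = 3 * 1000 * 3.4594316186 = 10378.2949 bps
C = 10.378295 kbps -> 10.38 kbps (2 dp)

10.38


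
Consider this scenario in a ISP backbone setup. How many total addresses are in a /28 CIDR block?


Given: CIDR prefix /28
Host bits = 32 - 28 = 4
Total addresses = 2^4 = 16

16


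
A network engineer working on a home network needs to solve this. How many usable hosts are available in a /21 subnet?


Given: subnet mask /21
Host bits = 32 - 21 = 11
Total addresses = 2^11 = 2048
Usable hosts = 2048 - 2 (network + broadcast) = 2046

2046


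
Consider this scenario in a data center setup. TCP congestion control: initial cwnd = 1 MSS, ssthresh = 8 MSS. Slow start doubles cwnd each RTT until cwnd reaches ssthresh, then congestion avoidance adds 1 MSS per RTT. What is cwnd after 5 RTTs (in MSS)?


RTT 0: cwnd = 1 MSS (initial)
RTT 1: cwnd = 2 MSS (slow start, doubled)
RTT 2: cwnd = 4 MSS (slow start, doubled)
RTT 3: cwnd = 8 MSS (slow start, doubled)
RTT 4: cwnd = 9 MSS (congestion avoidance, +1)
RTT 5: cwnd = 10 MSS (congestion avoidance, +1)

10


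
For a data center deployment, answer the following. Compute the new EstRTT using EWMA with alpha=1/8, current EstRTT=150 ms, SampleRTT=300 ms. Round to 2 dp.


Given: EstRTT = 150 ms, SampleRTT = 300 ms, alpha = 1/8
New EstRTT = (1 - alpha) * EstRTT + alpha * SampleRTT
(7/8) * 150 = 131.25
(1/8) * 300 = 37.5
New EstRTT = 131.25 + 37.5 = 168.75 ms -> 168.75 ms (2 dp)

168.75


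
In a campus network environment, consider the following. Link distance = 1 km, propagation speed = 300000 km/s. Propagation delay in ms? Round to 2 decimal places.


Given: distance = 1 km, speed = 300000 km/s
Delay = distance / speed = 1 / 300000 seconds
Delay in ms = 1 * 1000 / 300000
Delay = 0.0033 ms
Rounded to 2 dp = 0.00 ms

0.00


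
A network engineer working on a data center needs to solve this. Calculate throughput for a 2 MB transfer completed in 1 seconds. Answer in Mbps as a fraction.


Given: file = 2 MB, time = 1 s
File in Mb = 2 * 8 = 16 Mb
Throughput = 16 / 1 Mbps
Throughput = 16 Mbps

16


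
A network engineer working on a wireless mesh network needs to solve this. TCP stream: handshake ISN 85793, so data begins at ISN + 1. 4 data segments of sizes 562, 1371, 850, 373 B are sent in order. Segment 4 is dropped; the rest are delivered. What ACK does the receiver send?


SYN uses sequence number 85793; first data byte = ISN + 1 = 85794.
Segment 1: SEQ = 85794, len = 562 B, covers [85794, 86355]
Segment 2: SEQ = 86356, len = 1371 B, covers [86356, 87726]
Segment 3: SEQ = 87727, len = 850 B, covers [87727, 88576]
Segment 4: SEQ = 88577, len = 373 B, covers [88577, 88949] [LOST]
In-order data received: bytes [85794, 88576] (segments 1..3).
Segment 4 missing -> gap begins at byte 88577.
Cumulative ACK = next expected in-order byte = 85794 + 562 + 1371 + 850 = 88577

88577


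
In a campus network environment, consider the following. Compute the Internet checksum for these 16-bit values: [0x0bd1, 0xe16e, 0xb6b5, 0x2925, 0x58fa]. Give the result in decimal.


Given words: [0x0bd1, 0xe16e, 0xb6b5, 0x2925, 0x58fa]
Step 1: Sum all words
Raw sum = 3025 + 57710 + 46773 + 10533 + 22778 = 140819
Step 2: Fold carry: (9747 + 2) = 9749
One's complement = ~9749 & 0xFFFF = 55786

55786


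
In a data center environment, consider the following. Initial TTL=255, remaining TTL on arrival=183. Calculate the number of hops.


Given: initial TTL = 255, received TTL = 183
Hops = initial TTL - received TTL
Hops = 255 - 183 = 72

72


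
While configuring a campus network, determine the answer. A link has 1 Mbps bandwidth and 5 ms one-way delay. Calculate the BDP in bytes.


Given: bandwidth = 1 Mbps, delay = 5 ms
BDP in bits = 1 * 10^6 * 5 / 1000
BDP in bits = 5000
BDP in bytes = 5000 / 8 = 625

625


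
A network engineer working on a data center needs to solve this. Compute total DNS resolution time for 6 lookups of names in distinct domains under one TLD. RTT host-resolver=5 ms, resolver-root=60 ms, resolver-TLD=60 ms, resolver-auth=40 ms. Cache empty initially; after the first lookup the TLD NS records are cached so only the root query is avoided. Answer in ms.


Lookup 1 (cold cache): local + root + TLD + auth = 5 + 60 + 60 + 40 = 165 ms
Lookups 2..6 (TLD NS cached -> skip root; new domain -> still ask TLD and auth): local + TLD + auth = 5 + 60 + 40 = 105 ms each
Remaining 5 lookups: 5 * 105 = 525 ms
Total = 165 + 525 = 690 ms

690
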